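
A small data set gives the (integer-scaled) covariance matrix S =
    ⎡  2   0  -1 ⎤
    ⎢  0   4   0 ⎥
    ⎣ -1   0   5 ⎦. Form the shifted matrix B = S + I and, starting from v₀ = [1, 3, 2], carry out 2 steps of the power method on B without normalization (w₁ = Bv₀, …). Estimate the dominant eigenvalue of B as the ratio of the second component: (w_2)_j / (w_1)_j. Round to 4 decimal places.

5.0000

B = S + I has rows (3, 0, -1); (0, 5, 0); (-1, 0, 6)
w1 = Bv₀ = (1, 15, 11)
w2 = Bw1 = (-8, 75, 65)
Ratio: 75/15 = 5.0000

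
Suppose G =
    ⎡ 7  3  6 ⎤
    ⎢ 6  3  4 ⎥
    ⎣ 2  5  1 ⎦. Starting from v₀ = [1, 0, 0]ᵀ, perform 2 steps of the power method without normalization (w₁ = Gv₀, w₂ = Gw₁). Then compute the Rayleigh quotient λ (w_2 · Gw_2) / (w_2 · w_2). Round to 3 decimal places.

λ ≈ 12.730

w1 = Gv₀ = (7·1 + 3·0 + 6·0; 6·1 + 3·0 + 4·0; 2·1 + 5·0 + 1·0) = (7, 6, 2)
w2 = Gw1 = (7·7 + 3·6 + 6·2; 6·7 + 3·6 + 4·2; 2·7 + 5·6 + 1·2) = (79, 68, 46)
Gw2 = (1033, 862, 544)
w2·Gw2 = 79·1033 + 68·862 + 46·544 = 165247; w2·w2 = 79·79 + 68·68 + 46·46 = 12981
λ ≈ 165247/12981 = 12.730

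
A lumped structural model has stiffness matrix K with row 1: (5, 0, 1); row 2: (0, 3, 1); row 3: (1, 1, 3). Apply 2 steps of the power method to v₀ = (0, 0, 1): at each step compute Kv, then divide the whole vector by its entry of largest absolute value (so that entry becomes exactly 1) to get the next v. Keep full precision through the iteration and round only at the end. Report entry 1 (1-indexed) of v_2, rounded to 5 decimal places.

Kv0 = (1.000000, 1.000000, 3.000000); divide by 3.000000 → v1 = (0.333333, 0.333333, 1.000000)
Kv1 = (2.666667, 2.000000, 3.666667); divide by 3.666667 → v2 = (0.727273, 0.545455, 1.000000)
Requested entry of v2: 8/11 = 0.72727

0.72727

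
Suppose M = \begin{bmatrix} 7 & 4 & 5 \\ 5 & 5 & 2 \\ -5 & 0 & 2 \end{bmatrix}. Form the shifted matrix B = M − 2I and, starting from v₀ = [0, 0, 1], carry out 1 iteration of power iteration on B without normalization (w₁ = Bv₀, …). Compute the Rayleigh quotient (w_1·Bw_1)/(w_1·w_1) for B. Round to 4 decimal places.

μ ≈ 7.8276

B = M − 2I has rows (5, 4, 5); (5, 3, 2); (-5, 0, 0)
w1 = Bv₀ = (5·0 + 4·0 + 5·1; 5·0 + 3·0 + 2·1; (-5)·0 + 0·0 + 0·1) = (5, 2, 0)
Bw1 = (33, 31, -25)
w1·Bw1 = 227; w1·w1 = 29; μ ≈ 227/29 = 7.8276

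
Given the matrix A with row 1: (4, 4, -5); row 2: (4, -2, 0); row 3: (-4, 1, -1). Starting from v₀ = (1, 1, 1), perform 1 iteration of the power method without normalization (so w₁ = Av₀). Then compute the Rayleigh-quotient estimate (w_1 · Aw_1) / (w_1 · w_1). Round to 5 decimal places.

5.51724

w1 = Av₀ = (4·1 + 4·1 + (-5)·1; 4·1 + (-2)·1 + 0·1; (-4)·1 + 1·1 + (-1)·1) = (3, 2, -4)
Aw1 = (40, 8, -6)
w1·Aw1 = 3·40 + 2·8 + (-4)·(-6) = 160; w1·w1 = 3·3 + 2·2 + (-4)·(-4) = 29
λ ≈ 160/29 = 5.51724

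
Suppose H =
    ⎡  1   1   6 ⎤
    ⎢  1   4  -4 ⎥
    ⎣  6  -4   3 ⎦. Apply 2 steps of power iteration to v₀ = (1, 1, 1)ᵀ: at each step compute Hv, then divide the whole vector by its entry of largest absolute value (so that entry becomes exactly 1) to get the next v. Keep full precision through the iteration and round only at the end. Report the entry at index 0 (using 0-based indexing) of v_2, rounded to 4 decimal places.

0.6610

Hv0 = (8.00000, 1.00000, 5.00000); divide by 8.00000 → v1 = (1.00000, 0.12500, 0.62500)
Hv1 = (4.87500, -1.00000, 7.37500); divide by 7.37500 → v2 = (0.66102, -0.13559, 1.00000)
Requested entry of v2: 39/59 = 0.6610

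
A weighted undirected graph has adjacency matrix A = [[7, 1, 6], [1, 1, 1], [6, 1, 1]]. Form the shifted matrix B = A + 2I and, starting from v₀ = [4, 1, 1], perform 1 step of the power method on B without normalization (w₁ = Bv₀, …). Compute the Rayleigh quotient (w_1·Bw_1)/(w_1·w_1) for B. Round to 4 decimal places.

B = A + 2I has rows (9, 1, 6); (1, 3, 1); (6, 1, 3)
w1 = Bv₀ = (43, 8, 28)
Bw1 = (563, 95, 350)
w1·Bw1 = 34769; w1·w1 = 2697; μ ≈ 34769/2697 = 12.8917

12.8917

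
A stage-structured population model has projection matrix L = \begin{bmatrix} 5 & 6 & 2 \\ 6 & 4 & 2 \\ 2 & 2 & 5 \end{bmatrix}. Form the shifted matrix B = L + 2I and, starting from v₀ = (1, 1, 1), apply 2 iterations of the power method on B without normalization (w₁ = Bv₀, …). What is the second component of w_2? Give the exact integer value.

B = L + 2I has rows (7, 6, 2); (6, 6, 2); (2, 2, 7)
w1 = Bv₀ = (7·1 + 6·1 + 2·1; 6·1 + 6·1 + 2·1; 2·1 + 2·1 + 7·1) = (15, 14, 11)
w2 = Bw1 = (7·15 + 6·14 + 2·11; 6·15 + 6·14 + 2·11; 2·15 + 2·14 + 7·11) = (211, 196, 135)
Requested component of w2: 196

196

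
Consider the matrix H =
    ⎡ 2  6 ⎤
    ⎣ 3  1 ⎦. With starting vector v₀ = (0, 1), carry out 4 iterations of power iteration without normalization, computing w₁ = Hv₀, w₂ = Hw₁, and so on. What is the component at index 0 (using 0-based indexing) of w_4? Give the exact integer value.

w1 = Hv₀ = (6, 1)
w2 = Hw1 = (18, 19)
w3 = Hw2 = (150, 73)
w4 = Hw3 = (738, 523)
The requested component of w4 is 738.

738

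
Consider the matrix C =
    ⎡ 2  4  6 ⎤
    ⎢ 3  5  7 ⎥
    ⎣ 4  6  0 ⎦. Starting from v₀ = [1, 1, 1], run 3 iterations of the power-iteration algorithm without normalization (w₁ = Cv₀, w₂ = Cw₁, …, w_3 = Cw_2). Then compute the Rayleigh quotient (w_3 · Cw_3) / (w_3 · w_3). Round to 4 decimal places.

w1 = Cv₀ = (2·1 + 4·1 + 6·1; 3·1 + 5·1 + 7·1; 4·1 + 6·1 + 0·1) = (12, 15, 10)
w2 = Cw1 = (2·12 + 4·15 + 6·10; 3·12 + 5·15 + 7·10; 4·12 + 6·15 + 0·10) = (144, 181, 138)
w3 = Cw2 = (1840, 2303, 1662)
Cw3 = (22864, 28669, 21178)
w3·Cw3 = 1840·22864 + 2303·28669 + 1662·21178 = 143292303; w3·w3 = 1840·1840 + 2303·2303 + 1662·1662 = 11451653
λ ≈ 143292303/11451653 = 12.5128

12.5128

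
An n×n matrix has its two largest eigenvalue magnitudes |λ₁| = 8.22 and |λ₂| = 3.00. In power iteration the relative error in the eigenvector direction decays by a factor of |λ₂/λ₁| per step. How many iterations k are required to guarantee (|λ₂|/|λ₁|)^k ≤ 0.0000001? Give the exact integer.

|λ₂/λ₁| = 3.00/8.22 = 0.36496
Need k ≥ ln(0.0000001) / ln(0.36496) = -16.1181 / -1.0080 ≈ 15.991
Smallest integer k satisfying the bound: 16

16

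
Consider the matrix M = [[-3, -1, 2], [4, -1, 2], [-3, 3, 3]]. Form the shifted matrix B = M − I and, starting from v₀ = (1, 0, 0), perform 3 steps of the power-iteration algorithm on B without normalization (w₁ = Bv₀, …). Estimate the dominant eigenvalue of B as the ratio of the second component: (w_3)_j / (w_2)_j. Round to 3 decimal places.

μ ≈ -4.000

B = M − I has rows (-4, -1, 2); (4, -2, 2); (-3, 3, 2)
w1 = Bv₀ = (-4, 4, -3)
w2 = Bw1 = (6, -30, 18)
w3 = Bw2 = (42, 120, -72)
Ratio: 120/-30 = -4.000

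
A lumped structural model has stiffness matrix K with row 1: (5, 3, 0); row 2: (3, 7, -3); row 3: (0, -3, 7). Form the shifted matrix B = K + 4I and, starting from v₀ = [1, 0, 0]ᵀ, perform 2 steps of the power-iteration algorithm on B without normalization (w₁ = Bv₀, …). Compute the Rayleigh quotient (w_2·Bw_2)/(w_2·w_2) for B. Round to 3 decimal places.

B = K + 4I has rows (9, 3, 0); (3, 11, -3); (0, -3, 11)
w1 = Bv₀ = (9·1 + 3·0 + 0·0; 3·1 + 11·0 + (-3)·0; 0·1 + (-3)·0 + 11·0) = (9, 3, 0)
w2 = Bw1 = (9·9 + 3·3 + 0·0; 3·9 + 11·3 + (-3)·0; 0·9 + (-3)·3 + 11·0) = (90, 60, -9)
Bw2 = (990, 957, -279)
w2·Bw2 = 149031; w2·w2 = 11781; μ ≈ 149031/11781 = 12.650

12.650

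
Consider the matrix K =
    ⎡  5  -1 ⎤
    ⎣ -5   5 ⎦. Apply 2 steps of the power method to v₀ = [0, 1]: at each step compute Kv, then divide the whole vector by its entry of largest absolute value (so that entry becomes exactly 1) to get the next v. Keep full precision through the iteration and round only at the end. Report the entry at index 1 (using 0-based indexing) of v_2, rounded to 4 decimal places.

1.0000

Kv0 = (-1.00000, 5.00000); divide by 5.00000 → v1 = (-0.20000, 1.00000)
Kv1 = (-2.00000, 6.00000); divide by 6.00000 → v2 = (-0.33333, 1.00000)
Requested entry of v2: 30/30 = 1.0000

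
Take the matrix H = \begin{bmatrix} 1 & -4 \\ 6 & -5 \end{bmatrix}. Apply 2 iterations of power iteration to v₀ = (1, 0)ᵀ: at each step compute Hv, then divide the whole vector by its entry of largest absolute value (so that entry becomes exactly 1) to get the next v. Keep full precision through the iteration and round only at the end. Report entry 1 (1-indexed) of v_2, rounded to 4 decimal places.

0.9583

Hv0 = (1.00000, 6.00000); divide by 6.00000 → v1 = (0.16667, 1.00000)
Hv1 = (-3.83333, -4.00000); divide by -4.00000 → v2 = (0.95833, 1.00000)
Requested entry of v2: -23/-24 = 0.9583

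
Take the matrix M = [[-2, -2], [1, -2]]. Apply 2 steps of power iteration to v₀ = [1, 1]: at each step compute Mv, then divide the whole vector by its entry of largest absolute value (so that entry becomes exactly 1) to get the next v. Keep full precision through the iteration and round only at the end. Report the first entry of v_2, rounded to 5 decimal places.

Mv0 = (-4.000000, -1.000000); divide by -4.000000 → v1 = (1.000000, 0.250000)
Mv1 = (-2.500000, 0.500000); divide by -2.500000 → v2 = (1.000000, -0.200000)
Requested entry of v2: 10/10 = 1.00000

1.00000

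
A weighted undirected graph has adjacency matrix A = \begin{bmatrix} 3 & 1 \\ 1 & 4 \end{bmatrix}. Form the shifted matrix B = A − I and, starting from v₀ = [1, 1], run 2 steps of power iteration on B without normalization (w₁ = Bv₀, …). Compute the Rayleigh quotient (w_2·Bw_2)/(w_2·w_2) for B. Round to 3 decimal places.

3.615

B = A − I has rows (2, 1); (1, 3)
w1 = Bv₀ = (3, 4)
w2 = Bw1 = (10, 15)
Bw2 = (35, 55)
w2·Bw2 = 1175; w2·w2 = 325; μ ≈ 1175/325 = 3.615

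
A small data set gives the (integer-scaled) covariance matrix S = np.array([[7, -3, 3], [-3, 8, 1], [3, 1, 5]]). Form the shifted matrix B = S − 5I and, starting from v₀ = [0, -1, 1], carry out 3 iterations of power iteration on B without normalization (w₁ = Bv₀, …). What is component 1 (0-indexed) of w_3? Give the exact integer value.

-104

B = S − 5I has rows (2, -3, 3); (-3, 3, 1); (3, 1, 0)
w1 = Bv₀ = (2·0 + (-3)·(-1) + 3·1; (-3)·0 + 3·(-1) + 1·1; 3·0 + 1·(-1) + 0·1) = (6, -2, -1)
w2 = Bw1 = (2·6 + (-3)·(-2) + 3·(-1); (-3)·6 + 3·(-2) + 1·(-1); 3·6 + 1·(-2) + 0·(-1)) = (15, -25, 16)
w3 = Bw2 = (153, -104, 20)
Requested component of w3: -104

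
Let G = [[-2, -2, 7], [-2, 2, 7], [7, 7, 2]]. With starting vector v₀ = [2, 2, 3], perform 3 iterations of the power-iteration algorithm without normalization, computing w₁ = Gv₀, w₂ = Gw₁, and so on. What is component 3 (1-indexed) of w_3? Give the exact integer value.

3580

w1 = Gv₀ = (13, 21, 34)
w2 = Gw1 = (170, 254, 306)
w3 = Gw2 = (1294, 2310, 3580)
The requested component of w3 is 3580.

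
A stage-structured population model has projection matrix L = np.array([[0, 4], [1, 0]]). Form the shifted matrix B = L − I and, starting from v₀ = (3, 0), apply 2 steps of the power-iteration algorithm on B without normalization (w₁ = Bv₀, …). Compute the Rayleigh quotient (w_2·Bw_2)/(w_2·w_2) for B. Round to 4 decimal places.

-2.7241

B = L − I has rows (-1, 4); (1, -1)
w1 = Bv₀ = ((-1)·3 + 4·0; 1·3 + (-1)·0) = (-3, 3)
w2 = Bw1 = ((-1)·(-3) + 4·3; 1·(-3) + (-1)·3) = (15, -6)
Bw2 = (-39, 21)
w2·Bw2 = -711; w2·w2 = 261; μ ≈ -711/261 = -2.7241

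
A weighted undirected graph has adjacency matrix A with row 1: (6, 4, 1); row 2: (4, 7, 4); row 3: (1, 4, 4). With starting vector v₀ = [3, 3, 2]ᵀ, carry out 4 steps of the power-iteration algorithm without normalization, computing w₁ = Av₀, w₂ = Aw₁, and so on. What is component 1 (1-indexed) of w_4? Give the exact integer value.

w1 = Av₀ = (32, 41, 23)
w2 = Aw1 = (379, 507, 288)
w3 = Aw2 = (4590, 6217, 3559)
w4 = Aw3 = (55967, 76115, 43694)
The requested component of w4 is 55967.

55967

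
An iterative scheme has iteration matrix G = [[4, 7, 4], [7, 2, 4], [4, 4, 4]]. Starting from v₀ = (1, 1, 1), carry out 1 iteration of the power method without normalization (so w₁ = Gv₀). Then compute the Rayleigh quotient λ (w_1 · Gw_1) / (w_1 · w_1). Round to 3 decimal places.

λ ≈ 13.442

w1 = Gv₀ = (4·1 + 7·1 + 4·1; 7·1 + 2·1 + 4·1; 4·1 + 4·1 + 4·1) = (15, 13, 12)
Gw1 = (199, 179, 160)
w1·Gw1 = 15·199 + 13·179 + 12·160 = 7232; w1·w1 = 15·15 + 13·13 + 12·12 = 538
λ ≈ 7232/538 = 13.442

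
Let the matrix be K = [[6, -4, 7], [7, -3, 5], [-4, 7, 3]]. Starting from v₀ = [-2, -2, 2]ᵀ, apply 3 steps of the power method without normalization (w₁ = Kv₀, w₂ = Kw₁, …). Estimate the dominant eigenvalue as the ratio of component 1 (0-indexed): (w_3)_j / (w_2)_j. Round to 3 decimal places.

w1 = Kv₀ = (6·(-2) + (-4)·(-2) + 7·2; 7·(-2) + (-3)·(-2) + 5·2; (-4)·(-2) + 7·(-2) + 3·2) = (10, 2, 0)
w2 = Kw1 = (6·10 + (-4)·2 + 7·0; 7·10 + (-3)·2 + 5·0; (-4)·10 + 7·2 + 3·0) = (52, 64, -26)
w3 = Kw2 = (-126, 42, 162)
Ratio at component: 42 / 64 = 0.656

0.656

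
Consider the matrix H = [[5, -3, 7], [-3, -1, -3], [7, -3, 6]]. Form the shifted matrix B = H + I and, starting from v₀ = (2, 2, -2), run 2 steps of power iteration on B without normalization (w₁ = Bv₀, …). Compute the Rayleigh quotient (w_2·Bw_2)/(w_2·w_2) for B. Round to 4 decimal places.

μ ≈ 14.7259

B = H + I has rows (6, -3, 7); (-3, 0, -3); (7, -3, 7)
w1 = Bv₀ = (-8, 0, -6)
w2 = Bw1 = (-90, 42, -98)
Bw2 = (-1352, 564, -1442)
w2·Bw2 = 286684; w2·w2 = 19468; μ ≈ 286684/19468 = 14.7259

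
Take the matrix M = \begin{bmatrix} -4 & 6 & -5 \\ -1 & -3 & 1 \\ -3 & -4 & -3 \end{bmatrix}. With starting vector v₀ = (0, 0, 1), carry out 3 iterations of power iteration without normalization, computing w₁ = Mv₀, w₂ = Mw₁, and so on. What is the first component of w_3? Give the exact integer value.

w1 = Mv₀ = ((-4)·0 + 6·0 + (-5)·1; (-1)·0 + (-3)·0 + 1·1; (-3)·0 + (-4)·0 + (-3)·1) = (-5, 1, -3)
w2 = Mw1 = ((-4)·(-5) + 6·1 + (-5)·(-3); (-1)·(-5) + (-3)·1 + 1·(-3); (-3)·(-5) + (-4)·1 + (-3)·(-3)) = (41, -1, 20)
w3 = Mw2 = (-270, -18, -179)
The requested component of w3 is -270.

-270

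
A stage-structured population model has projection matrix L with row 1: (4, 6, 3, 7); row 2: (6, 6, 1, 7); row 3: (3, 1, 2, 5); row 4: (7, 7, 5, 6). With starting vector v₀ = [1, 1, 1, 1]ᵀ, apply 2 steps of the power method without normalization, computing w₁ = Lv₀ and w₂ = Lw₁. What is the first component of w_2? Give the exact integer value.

w1 = Lv₀ = (4·1 + 6·1 + 3·1 + 7·1; 6·1 + 6·1 + 1·1 + 7·1; 3·1 + 1·1 + 2·1 + 5·1; 7·1 + 7·1 + 5·1 + 6·1) = (20, 20, 11, 25)
w2 = Lw1 = (4·20 + 6·20 + 3·11 + 7·25; 6·20 + 6·20 + 1·11 + 7·25; 3·20 + 1·20 + 2·11 + 5·25; 7·20 + 7·20 + 5·11 + 6·25) = (408, 426, 227, 485)
The requested component of w2 is 408.

408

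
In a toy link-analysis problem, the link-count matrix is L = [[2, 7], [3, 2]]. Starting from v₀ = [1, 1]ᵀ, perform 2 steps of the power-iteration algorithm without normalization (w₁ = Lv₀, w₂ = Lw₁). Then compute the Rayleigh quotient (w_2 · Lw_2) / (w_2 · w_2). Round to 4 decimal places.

w1 = Lv₀ = (9, 5)
w2 = Lw1 = (53, 37)
Lw2 = (365, 233)
w2·Lw2 = 53·365 + 37·233 = 27966; w2·w2 = 53·53 + 37·37 = 4178
λ ≈ 27966/4178 = 6.6936

6.6936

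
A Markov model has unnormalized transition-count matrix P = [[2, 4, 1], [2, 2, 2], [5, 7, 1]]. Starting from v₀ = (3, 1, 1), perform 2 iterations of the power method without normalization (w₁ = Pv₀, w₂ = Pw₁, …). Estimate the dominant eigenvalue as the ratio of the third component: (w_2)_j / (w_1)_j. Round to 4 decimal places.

w1 = Pv₀ = (11, 10, 23)
w2 = Pw1 = (85, 88, 148)
Ratio at component: 148 / 23 = 6.4348

6.4348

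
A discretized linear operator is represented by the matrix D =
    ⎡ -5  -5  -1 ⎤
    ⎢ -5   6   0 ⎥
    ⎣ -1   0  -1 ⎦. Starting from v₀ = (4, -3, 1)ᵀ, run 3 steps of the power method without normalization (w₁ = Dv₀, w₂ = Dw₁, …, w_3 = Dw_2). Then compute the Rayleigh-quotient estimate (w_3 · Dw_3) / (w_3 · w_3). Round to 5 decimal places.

w1 = Dv₀ = (-6, -38, -5)
w2 = Dw1 = (225, -198, 11)
w3 = Dw2 = (-146, -2313, -236)
Dw3 = (12531, -13148, 382)
w3·Dw3 = (-146)·12531 + (-2313)·(-13148) + (-236)·382 = 28491646; w3·w3 = (-146)·(-146) + (-2313)·(-2313) + (-236)·(-236) = 5426981
λ ≈ 28491646/5426981 = 5.25000

λ ≈ 5.25000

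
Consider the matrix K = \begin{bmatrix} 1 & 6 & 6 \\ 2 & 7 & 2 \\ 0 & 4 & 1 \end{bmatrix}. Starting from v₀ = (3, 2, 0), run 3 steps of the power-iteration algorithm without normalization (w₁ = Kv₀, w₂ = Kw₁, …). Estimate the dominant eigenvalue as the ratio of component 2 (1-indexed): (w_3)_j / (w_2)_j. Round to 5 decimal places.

9.91398

w1 = Kv₀ = (15, 20, 8)
w2 = Kw1 = (183, 186, 88)
w3 = Kw2 = (1827, 1844, 832)
Ratio at component: 1844 / 186 = 9.91398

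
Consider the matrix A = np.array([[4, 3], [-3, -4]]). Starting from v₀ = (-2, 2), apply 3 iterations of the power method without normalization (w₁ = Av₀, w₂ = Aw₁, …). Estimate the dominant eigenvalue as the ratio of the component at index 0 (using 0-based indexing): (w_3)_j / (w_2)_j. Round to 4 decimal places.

w1 = Av₀ = (4·(-2) + 3·2; (-3)·(-2) + (-4)·2) = (-2, -2)
w2 = Aw1 = (4·(-2) + 3·(-2); (-3)·(-2) + (-4)·(-2)) = (-14, 14)
w3 = Aw2 = (-14, -14)
Ratio at component: -14 / -14 = 1.0000

1.0000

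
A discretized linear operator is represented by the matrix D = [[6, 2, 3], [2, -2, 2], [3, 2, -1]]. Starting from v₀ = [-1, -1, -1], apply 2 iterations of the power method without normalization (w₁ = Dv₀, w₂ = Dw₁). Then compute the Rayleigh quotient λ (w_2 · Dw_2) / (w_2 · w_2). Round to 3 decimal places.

w1 = Dv₀ = (6·(-1) + 2·(-1) + 3·(-1); 2·(-1) + (-2)·(-1) + 2·(-1); 3·(-1) + 2·(-1) + (-1)·(-1)) = (-11, -2, -4)
w2 = Dw1 = (6·(-11) + 2·(-2) + 3·(-4); 2·(-11) + (-2)·(-2) + 2·(-4); 3·(-11) + 2·(-2) + (-1)·(-4)) = (-82, -26, -33)
Dw2 = (-643, -178, -265)
w2·Dw2 = (-82)·(-643) + (-26)·(-178) + (-33)·(-265) = 66099; w2·w2 = (-82)·(-82) + (-26)·(-26) + (-33)·(-33) = 8489
λ ≈ 66099/8489 = 7.786

7.786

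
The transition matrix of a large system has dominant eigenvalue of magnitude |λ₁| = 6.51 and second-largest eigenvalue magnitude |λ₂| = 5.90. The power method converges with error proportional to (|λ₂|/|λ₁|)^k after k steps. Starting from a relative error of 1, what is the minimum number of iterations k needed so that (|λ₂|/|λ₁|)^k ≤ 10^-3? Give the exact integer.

|λ₂/λ₁| = 5.90/6.51 = 0.90630
Need k ≥ ln(10^-3) / ln(0.90630) = -6.9078 / -0.0984 ≈ 70.210
Smallest integer k satisfying the bound: 71

71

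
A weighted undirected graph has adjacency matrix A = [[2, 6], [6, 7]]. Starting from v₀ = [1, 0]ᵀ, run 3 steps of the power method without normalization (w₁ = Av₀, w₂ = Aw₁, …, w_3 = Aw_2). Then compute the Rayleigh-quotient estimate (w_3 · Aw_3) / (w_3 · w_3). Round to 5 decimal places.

λ ≈ 10.99894

w1 = Av₀ = (2, 6)
w2 = Aw1 = (40, 54)
w3 = Aw2 = (404, 618)
Aw3 = (4516, 6750)
w3·Aw3 = 404·4516 + 618·6750 = 5995964; w3·w3 = 404·404 + 618·618 = 545140
λ ≈ 5995964/545140 = 10.99894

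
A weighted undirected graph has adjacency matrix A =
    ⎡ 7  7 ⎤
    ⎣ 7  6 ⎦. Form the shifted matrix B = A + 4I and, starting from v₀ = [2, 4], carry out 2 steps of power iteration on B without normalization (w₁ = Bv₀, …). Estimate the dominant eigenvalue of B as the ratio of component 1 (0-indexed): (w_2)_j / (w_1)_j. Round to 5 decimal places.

B = A + 4I has rows (11, 7); (7, 10)
w1 = Bv₀ = (11·2 + 7·4; 7·2 + 10·4) = (50, 54)
w2 = Bw1 = (11·50 + 7·54; 7·50 + 10·54) = (928, 890)
Ratio: 890/54 = 16.48148

16.48148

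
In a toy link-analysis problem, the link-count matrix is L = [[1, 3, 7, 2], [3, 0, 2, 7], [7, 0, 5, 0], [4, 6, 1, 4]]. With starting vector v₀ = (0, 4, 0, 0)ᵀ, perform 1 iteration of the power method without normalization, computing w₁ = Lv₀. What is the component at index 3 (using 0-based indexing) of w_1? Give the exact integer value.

24

w1 = Lv₀ = (12, 0, 0, 24)
The requested component of w1 is 24.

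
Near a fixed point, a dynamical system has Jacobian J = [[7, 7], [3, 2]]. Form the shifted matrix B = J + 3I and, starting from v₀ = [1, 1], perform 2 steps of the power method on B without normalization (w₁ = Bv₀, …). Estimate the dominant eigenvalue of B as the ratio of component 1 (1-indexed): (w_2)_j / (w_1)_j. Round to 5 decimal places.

B = J + 3I has rows (10, 7); (3, 5)
w1 = Bv₀ = (10·1 + 7·1; 3·1 + 5·1) = (17, 8)
w2 = Bw1 = (10·17 + 7·8; 3·17 + 5·8) = (226, 91)
Ratio: 226/17 = 13.29412

13.29412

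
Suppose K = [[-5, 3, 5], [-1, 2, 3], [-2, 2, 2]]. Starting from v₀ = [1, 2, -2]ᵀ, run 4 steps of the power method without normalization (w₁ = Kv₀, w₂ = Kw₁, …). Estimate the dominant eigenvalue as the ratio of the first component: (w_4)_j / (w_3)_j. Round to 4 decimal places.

-2.6364

w1 = Kv₀ = (-9, -3, -2)
w2 = Kw1 = (26, -3, 8)
w3 = Kw2 = (-99, -8, -42)
w4 = Kw3 = (261, -43, 98)
Ratio at component: 261 / -99 = -2.6364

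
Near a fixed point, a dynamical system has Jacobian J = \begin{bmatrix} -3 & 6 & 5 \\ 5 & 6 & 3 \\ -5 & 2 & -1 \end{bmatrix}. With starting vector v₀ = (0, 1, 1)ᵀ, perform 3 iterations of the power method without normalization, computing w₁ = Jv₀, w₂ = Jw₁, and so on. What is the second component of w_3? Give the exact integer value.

w1 = Jv₀ = ((-3)·0 + 6·1 + 5·1; 5·0 + 6·1 + 3·1; (-5)·0 + 2·1 + (-1)·1) = (11, 9, 1)
w2 = Jw1 = ((-3)·11 + 6·9 + 5·1; 5·11 + 6·9 + 3·1; (-5)·11 + 2·9 + (-1)·1) = (26, 112, -38)
w3 = Jw2 = (404, 688, 132)
The requested component of w3 is 688.

688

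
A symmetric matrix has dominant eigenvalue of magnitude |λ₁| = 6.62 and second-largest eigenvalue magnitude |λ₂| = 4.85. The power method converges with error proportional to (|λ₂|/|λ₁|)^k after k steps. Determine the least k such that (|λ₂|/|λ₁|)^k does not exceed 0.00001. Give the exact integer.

38

|λ₂/λ₁| = 4.85/6.62 = 0.73263
Need k ≥ ln(0.00001) / ln(0.73263) = -11.5129 / -0.3111 ≈ 37.005
Smallest integer k satisfying the bound: 38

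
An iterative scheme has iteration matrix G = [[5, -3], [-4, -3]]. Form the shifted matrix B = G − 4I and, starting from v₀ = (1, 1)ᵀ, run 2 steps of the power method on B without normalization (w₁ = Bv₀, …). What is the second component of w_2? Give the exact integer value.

85

B = G − 4I has rows (1, -3); (-4, -7)
w1 = Bv₀ = (1·1 + (-3)·1; (-4)·1 + (-7)·1) = (-2, -11)
w2 = Bw1 = (1·(-2) + (-3)·(-11); (-4)·(-2) + (-7)·(-11)) = (31, 85)
Requested component of w2: 85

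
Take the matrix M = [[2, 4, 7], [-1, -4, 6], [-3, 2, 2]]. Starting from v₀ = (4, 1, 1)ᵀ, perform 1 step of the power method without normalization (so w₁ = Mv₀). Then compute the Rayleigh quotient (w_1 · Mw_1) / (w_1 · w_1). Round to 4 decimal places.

w1 = Mv₀ = (2·4 + 4·1 + 7·1; (-1)·4 + (-4)·1 + 6·1; (-3)·4 + 2·1 + 2·1) = (19, -2, -8)
Mw1 = (-26, -59, -77)
w1·Mw1 = 19·(-26) + (-2)·(-59) + (-8)·(-77) = 240; w1·w1 = 19·19 + (-2)·(-2) + (-8)·(-8) = 429
λ ≈ 240/429 = 0.5594

0.5594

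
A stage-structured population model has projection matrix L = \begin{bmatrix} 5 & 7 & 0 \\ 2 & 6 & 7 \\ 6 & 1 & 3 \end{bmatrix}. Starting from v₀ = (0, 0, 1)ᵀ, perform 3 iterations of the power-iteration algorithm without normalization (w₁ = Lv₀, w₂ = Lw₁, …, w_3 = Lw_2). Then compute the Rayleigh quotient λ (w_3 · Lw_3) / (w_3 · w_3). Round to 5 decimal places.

12.36471

w1 = Lv₀ = (0, 7, 3)
w2 = Lw1 = (49, 63, 16)
w3 = Lw2 = (686, 588, 405)
Lw3 = (7546, 7735, 5919)
w3·Lw3 = 686·7546 + 588·7735 + 405·5919 = 12121931; w3·w3 = 686·686 + 588·588 + 405·405 = 980365
λ ≈ 12121931/980365 = 12.36471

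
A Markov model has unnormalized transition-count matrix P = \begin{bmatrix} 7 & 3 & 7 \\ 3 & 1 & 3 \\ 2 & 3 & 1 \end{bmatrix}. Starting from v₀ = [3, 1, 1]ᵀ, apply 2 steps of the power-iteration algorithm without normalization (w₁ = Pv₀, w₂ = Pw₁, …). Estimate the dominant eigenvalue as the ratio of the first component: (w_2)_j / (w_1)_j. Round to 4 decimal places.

λ ≈ 10.5161

w1 = Pv₀ = (7·3 + 3·1 + 7·1; 3·3 + 1·1 + 3·1; 2·3 + 3·1 + 1·1) = (31, 13, 10)
w2 = Pw1 = (7·31 + 3·13 + 7·10; 3·31 + 1·13 + 3·10; 2·31 + 3·13 + 1·10) = (326, 136, 111)
Ratio at component: 326 / 31 = 10.5161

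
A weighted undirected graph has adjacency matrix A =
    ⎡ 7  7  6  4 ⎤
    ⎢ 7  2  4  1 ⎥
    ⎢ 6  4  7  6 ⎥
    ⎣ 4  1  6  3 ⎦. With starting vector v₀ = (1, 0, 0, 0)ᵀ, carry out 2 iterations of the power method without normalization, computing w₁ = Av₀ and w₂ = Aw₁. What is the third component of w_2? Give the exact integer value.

w1 = Av₀ = (7·1 + 7·0 + 6·0 + 4·0; 7·1 + 2·0 + 4·0 + 1·0; 6·1 + 4·0 + 7·0 + 6·0; 4·1 + 1·0 + 6·0 + 3·0) = (7, 7, 6, 4)
w2 = Aw1 = (7·7 + 7·7 + 6·6 + 4·4; 7·7 + 2·7 + 4·6 + 1·4; 6·7 + 4·7 + 7·6 + 6·4; 4·7 + 1·7 + 6·6 + 3·4) = (150, 91, 136, 83)
The requested component of w2 is 136.

136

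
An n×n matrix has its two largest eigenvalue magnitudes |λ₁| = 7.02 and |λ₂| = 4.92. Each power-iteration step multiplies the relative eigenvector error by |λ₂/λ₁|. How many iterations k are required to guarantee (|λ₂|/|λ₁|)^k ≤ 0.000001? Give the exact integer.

|λ₂/λ₁| = 4.92/7.02 = 0.70085
Need k ≥ ln(0.000001) / ln(0.70085) = -13.8155 / -0.3555 ≈ 38.867
Smallest integer k satisfying the bound: 39

39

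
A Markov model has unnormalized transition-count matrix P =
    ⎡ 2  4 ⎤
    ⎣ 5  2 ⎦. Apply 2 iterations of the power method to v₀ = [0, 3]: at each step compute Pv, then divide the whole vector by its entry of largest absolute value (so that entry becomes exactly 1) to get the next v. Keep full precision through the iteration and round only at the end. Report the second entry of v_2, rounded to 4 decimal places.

Pv0 = (12.00000, 6.00000); divide by 12.00000 → v1 = (1.00000, 0.50000)
Pv1 = (4.00000, 6.00000); divide by 6.00000 → v2 = (0.66667, 1.00000)
Requested entry of v2: 72/72 = 1.0000

1.0000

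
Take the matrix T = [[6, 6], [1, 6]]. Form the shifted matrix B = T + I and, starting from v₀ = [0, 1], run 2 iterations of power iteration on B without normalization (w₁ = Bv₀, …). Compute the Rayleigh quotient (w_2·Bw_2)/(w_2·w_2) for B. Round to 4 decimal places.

B = T + I has rows (7, 6); (1, 7)
w1 = Bv₀ = (6, 7)
w2 = Bw1 = (84, 55)
Bw2 = (918, 469)
w2·Bw2 = 102907; w2·w2 = 10081; μ ≈ 102907/10081 = 10.2080

μ ≈ 10.2080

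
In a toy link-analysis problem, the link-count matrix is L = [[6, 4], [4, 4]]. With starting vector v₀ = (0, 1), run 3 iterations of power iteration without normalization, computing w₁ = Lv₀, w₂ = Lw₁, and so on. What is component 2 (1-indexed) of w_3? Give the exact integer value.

288

w1 = Lv₀ = (4, 4)
w2 = Lw1 = (40, 32)
w3 = Lw2 = (368, 288)
The requested component of w3 is 288.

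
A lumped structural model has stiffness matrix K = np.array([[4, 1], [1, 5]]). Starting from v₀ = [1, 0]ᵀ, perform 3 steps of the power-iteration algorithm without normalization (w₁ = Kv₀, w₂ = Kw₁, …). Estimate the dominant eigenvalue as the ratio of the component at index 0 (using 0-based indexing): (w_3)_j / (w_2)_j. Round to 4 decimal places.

λ ≈ 4.5294

w1 = Kv₀ = (4, 1)
w2 = Kw1 = (17, 9)
w3 = Kw2 = (77, 62)
Ratio at component: 77 / 17 = 4.5294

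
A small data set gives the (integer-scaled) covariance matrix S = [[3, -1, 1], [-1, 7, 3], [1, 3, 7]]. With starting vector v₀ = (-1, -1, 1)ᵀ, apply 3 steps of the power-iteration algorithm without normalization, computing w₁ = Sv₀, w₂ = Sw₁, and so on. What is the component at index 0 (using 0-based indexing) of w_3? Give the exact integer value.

w1 = Sv₀ = (3·(-1) + (-1)·(-1) + 1·1; (-1)·(-1) + 7·(-1) + 3·1; 1·(-1) + 3·(-1) + 7·1) = (-1, -3, 3)
w2 = Sw1 = (3·(-1) + (-1)·(-3) + 1·3; (-1)·(-1) + 7·(-3) + 3·3; 1·(-1) + 3·(-3) + 7·3) = (3, -11, 11)
w3 = Sw2 = (31, -47, 47)
The requested component of w3 is 31.

31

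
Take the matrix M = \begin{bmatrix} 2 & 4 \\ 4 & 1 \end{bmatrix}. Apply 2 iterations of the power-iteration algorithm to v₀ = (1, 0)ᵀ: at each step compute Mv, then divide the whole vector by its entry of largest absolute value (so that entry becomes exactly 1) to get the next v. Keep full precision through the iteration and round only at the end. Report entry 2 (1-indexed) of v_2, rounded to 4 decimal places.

0.6000

Mv0 = (2.00000, 4.00000); divide by 4.00000 → v1 = (0.50000, 1.00000)
Mv1 = (5.00000, 3.00000); divide by 5.00000 → v2 = (1.00000, 0.60000)
Requested entry of v2: 12/20 = 0.6000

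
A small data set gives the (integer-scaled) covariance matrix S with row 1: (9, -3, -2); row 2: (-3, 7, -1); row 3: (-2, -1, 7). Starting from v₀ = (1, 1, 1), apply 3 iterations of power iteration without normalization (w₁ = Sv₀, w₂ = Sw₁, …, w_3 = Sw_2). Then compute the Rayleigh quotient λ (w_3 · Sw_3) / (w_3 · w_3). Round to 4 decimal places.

8.2243

w1 = Sv₀ = (9·1 + (-3)·1 + (-2)·1; (-3)·1 + 7·1 + (-1)·1; (-2)·1 + (-1)·1 + 7·1) = (4, 3, 4)
w2 = Sw1 = (9·4 + (-3)·3 + (-2)·4; (-3)·4 + 7·3 + (-1)·4; (-2)·4 + (-1)·3 + 7·4) = (19, 5, 17)
w3 = Sw2 = (122, -39, 76)
Sw3 = (1063, -715, 327)
w3·Sw3 = 122·1063 + (-39)·(-715) + 76·327 = 182423; w3·w3 = 122·122 + (-39)·(-39) + 76·76 = 22181
λ ≈ 182423/22181 = 8.2243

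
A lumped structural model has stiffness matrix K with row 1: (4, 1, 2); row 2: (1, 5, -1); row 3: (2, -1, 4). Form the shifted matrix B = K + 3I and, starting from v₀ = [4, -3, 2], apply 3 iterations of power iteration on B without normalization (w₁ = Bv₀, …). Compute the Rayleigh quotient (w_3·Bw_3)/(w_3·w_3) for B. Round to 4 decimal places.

B = K + 3I has rows (7, 1, 2); (1, 8, -1); (2, -1, 7)
w1 = Bv₀ = (29, -22, 25)
w2 = Bw1 = (231, -172, 255)
w3 = Bw2 = (1955, -1400, 2419)
Bw3 = (17123, -11664, 22243)
w3·Bw3 = 103610882; w3·w3 = 11633586; μ ≈ 103610882/11633586 = 8.9062

8.9062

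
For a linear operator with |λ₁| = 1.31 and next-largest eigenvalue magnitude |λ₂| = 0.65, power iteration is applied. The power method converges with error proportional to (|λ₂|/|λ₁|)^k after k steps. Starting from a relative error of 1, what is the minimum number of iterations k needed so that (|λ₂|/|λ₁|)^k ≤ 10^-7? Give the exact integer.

23

|λ₂/λ₁| = 0.65/1.31 = 0.49618
Need k ≥ ln(10^-7) / ln(0.49618) = -16.1181 / -0.7008 ≈ 22.999
Smallest integer k satisfying the bound: 23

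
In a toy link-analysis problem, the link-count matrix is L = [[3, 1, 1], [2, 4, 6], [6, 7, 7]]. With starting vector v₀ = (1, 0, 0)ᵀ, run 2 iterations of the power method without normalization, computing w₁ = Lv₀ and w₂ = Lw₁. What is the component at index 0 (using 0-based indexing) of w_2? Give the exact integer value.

w1 = Lv₀ = (3·1 + 1·0 + 1·0; 2·1 + 4·0 + 6·0; 6·1 + 7·0 + 7·0) = (3, 2, 6)
w2 = Lw1 = (3·3 + 1·2 + 1·6; 2·3 + 4·2 + 6·6; 6·3 + 7·2 + 7·6) = (17, 50, 74)
The requested component of w2 is 17.

17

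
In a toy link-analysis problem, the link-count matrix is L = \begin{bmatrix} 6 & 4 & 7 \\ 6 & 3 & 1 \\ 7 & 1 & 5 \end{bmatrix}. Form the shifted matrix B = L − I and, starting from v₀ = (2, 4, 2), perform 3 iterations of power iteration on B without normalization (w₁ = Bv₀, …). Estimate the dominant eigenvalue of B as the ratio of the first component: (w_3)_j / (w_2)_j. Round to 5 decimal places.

B = L − I has rows (5, 4, 7); (6, 2, 1); (7, 1, 4)
w1 = Bv₀ = (5·2 + 4·4 + 7·2; 6·2 + 2·4 + 1·2; 7·2 + 1·4 + 4·2) = (40, 22, 26)
w2 = Bw1 = (5·40 + 4·22 + 7·26; 6·40 + 2·22 + 1·26; 7·40 + 1·22 + 4·26) = (470, 310, 406)
w3 = Bw2 = (6432, 3846, 5224)
Ratio: 6432/470 = 13.68511

μ ≈ 13.68511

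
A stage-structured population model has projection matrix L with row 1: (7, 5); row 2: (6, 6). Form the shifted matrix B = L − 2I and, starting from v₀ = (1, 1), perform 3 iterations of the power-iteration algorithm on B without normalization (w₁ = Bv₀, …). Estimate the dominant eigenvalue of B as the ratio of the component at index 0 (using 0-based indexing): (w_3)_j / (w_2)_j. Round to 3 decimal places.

10.000

B = L − 2I has rows (5, 5); (6, 4)
w1 = Bv₀ = (5·1 + 5·1; 6·1 + 4·1) = (10, 10)
w2 = Bw1 = (5·10 + 5·10; 6·10 + 4·10) = (100, 100)
w3 = Bw2 = (1000, 1000)
Ratio: 1000/100 = 10.000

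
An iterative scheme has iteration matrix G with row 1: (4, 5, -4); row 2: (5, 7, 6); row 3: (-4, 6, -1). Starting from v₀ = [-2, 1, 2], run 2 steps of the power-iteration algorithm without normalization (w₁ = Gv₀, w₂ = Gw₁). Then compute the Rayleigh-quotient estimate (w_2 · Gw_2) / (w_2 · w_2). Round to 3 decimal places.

w1 = Gv₀ = (-11, 9, 12)
w2 = Gw1 = (-47, 80, 86)
Gw2 = (-132, 841, 582)
w2·Gw2 = (-47)·(-132) + 80·841 + 86·582 = 123536; w2·w2 = (-47)·(-47) + 80·80 + 86·86 = 16005
λ ≈ 123536/16005 = 7.719

7.719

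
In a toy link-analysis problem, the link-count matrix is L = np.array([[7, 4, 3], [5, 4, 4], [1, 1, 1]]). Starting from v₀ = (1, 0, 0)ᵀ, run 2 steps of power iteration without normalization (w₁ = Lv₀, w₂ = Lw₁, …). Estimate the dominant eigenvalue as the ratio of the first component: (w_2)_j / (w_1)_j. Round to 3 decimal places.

10.286

w1 = Lv₀ = (7, 5, 1)
w2 = Lw1 = (72, 59, 13)
Ratio at component: 72 / 7 = 10.286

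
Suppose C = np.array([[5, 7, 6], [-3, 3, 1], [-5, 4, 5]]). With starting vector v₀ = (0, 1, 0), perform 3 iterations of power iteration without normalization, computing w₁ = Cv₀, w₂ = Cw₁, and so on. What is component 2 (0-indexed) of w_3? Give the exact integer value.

-447

w1 = Cv₀ = (7, 3, 4)
w2 = Cw1 = (80, -8, -3)
w3 = Cw2 = (326, -267, -447)
The requested component of w3 is -447.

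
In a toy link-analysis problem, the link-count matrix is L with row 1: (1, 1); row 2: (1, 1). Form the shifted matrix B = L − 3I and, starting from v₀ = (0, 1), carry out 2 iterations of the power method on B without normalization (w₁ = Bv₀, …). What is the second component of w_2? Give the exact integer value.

B = L − 3I has rows (-2, 1); (1, -2)
w1 = Bv₀ = ((-2)·0 + 1·1; 1·0 + (-2)·1) = (1, -2)
w2 = Bw1 = ((-2)·1 + 1·(-2); 1·1 + (-2)·(-2)) = (-4, 5)
Requested component of w2: 5

5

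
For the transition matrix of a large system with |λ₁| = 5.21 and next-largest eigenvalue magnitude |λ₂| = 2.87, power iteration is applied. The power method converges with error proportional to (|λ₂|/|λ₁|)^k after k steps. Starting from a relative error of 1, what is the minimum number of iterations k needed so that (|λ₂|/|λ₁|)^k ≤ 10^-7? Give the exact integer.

|λ₂/λ₁| = 2.87/5.21 = 0.55086
Need k ≥ ln(10^-7) / ln(0.55086) = -16.1181 / -0.5963 ≈ 27.032
Smallest integer k satisfying the bound: 28

28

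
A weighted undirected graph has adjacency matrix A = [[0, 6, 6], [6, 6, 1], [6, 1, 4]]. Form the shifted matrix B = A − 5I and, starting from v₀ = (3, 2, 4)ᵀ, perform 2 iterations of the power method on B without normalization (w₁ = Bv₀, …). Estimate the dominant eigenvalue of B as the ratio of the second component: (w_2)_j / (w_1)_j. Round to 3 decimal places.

B = A − 5I has rows (-5, 6, 6); (6, 1, 1); (6, 1, -1)
w1 = Bv₀ = ((-5)·3 + 6·2 + 6·4; 6·3 + 1·2 + 1·4; 6·3 + 1·2 + (-1)·4) = (21, 24, 16)
w2 = Bw1 = ((-5)·21 + 6·24 + 6·16; 6·21 + 1·24 + 1·16; 6·21 + 1·24 + (-1)·16) = (135, 166, 134)
Ratio: 166/24 = 6.917

6.917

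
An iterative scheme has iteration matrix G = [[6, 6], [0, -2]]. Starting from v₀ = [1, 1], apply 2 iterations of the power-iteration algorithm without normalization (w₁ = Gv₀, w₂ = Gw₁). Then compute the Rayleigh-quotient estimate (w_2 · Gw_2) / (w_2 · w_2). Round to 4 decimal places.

6.3628

w1 = Gv₀ = (6·1 + 6·1; 0·1 + (-2)·1) = (12, -2)
w2 = Gw1 = (6·12 + 6·(-2); 0·12 + (-2)·(-2)) = (60, 4)
Gw2 = (384, -8)
w2·Gw2 = 60·384 + 4·(-8) = 23008; w2·w2 = 60·60 + 4·4 = 3616
λ ≈ 23008/3616 = 6.3628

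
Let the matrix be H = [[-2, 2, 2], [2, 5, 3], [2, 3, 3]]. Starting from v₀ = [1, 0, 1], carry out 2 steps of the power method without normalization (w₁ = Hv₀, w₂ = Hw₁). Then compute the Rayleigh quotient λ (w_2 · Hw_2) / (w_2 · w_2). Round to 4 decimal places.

λ ≈ 7.8276

w1 = Hv₀ = ((-2)·1 + 2·0 + 2·1; 2·1 + 5·0 + 3·1; 2·1 + 3·0 + 3·1) = (0, 5, 5)
w2 = Hw1 = ((-2)·0 + 2·5 + 2·5; 2·0 + 5·5 + 3·5; 2·0 + 3·5 + 3·5) = (20, 40, 30)
Hw2 = (100, 330, 250)
w2·Hw2 = 20·100 + 40·330 + 30·250 = 22700; w2·w2 = 20·20 + 40·40 + 30·30 = 2900
λ ≈ 22700/2900 = 7.8276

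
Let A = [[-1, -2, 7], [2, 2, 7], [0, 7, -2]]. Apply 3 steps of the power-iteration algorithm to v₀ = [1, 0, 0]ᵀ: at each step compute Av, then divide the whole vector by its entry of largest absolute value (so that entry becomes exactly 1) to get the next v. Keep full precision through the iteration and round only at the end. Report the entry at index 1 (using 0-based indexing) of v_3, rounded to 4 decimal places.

0.9897

Av0 = (-1.00000, 2.00000, 0.00000); divide by 2.00000 → v1 = (-0.50000, 1.00000, 0.00000)
Av1 = (-1.50000, 1.00000, 7.00000); divide by 7.00000 → v2 = (-0.21429, 0.14286, 1.00000)
Av2 = (6.92857, 6.85714, -1.00000); divide by 6.92857 → v3 = (1.00000, 0.98969, -0.14433)
Requested entry of v3: 96/97 = 0.9897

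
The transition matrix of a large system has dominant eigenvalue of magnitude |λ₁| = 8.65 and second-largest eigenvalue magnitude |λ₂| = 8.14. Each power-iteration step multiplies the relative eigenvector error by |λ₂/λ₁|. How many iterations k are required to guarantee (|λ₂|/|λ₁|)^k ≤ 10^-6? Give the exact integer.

228

|λ₂/λ₁| = 8.14/8.65 = 0.94104
Need k ≥ ln(10^-6) / ln(0.94104) = -13.8155 / -0.0608 ≈ 227.344
Smallest integer k satisfying the bound: 228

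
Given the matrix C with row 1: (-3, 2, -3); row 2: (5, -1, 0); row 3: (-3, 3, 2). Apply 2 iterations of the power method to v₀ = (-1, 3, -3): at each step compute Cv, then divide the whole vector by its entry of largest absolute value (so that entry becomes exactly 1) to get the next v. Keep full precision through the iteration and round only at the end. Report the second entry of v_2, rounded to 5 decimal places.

1.00000

Cv0 = (18.000000, -8.000000, 6.000000); divide by 18.000000 → v1 = (1.000000, -0.444444, 0.333333)
Cv1 = (-4.888889, 5.444444, -3.666667); divide by 5.444444 → v2 = (-0.897959, 1.000000, -0.673469)
Requested entry of v2: 98/98 = 1.00000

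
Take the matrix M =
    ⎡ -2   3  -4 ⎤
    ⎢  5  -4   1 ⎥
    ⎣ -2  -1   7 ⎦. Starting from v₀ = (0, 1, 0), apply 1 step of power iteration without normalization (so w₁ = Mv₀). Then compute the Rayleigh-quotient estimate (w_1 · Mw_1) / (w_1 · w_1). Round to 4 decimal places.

w1 = Mv₀ = ((-2)·0 + 3·1 + (-4)·0; 5·0 + (-4)·1 + 1·0; (-2)·0 + (-1)·1 + 7·0) = (3, -4, -1)
Mw1 = (-14, 30, -9)
w1·Mw1 = 3·(-14) + (-4)·30 + (-1)·(-9) = -153; w1·w1 = 3·3 + (-4)·(-4) + (-1)·(-1) = 26
λ ≈ -153/26 = -5.8846

-5.8846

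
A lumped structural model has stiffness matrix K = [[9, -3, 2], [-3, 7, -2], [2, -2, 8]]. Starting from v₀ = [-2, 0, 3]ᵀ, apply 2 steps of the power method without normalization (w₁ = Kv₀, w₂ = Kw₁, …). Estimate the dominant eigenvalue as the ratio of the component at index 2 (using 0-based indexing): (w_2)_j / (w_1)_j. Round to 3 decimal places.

w1 = Kv₀ = (-12, 0, 20)
w2 = Kw1 = (-68, -4, 136)
Ratio at component: 136 / 20 = 6.800

λ ≈ 6.800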